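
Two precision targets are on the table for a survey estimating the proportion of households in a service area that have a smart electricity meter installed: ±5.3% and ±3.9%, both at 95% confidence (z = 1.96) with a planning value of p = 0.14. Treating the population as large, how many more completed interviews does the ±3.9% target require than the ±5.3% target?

140

At ±5.3%: n = 1.96² × 0.1204 / 0.053² ≈ 164.66 → 165.
At ±3.9%: n = 1.96² × 0.1204 / 0.039² ≈ 304.10 → 305.
Additional respondents: 305 − 165 = 140.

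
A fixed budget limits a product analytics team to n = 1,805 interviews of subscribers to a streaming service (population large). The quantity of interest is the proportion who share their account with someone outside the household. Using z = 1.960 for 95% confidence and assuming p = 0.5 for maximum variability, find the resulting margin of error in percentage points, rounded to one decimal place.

2.3

SE(p̂) = √[p(1−p)/n] = √[0.2500/1805] = 0.01177.
E = z × SE = 1.960 × 0.01177 = 0.02307, or 2.3 percentage points.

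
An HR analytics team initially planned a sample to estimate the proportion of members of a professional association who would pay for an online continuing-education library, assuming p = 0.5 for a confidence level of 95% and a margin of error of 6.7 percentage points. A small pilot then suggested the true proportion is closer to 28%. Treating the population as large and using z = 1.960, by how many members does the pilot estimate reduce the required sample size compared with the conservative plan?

Conservative (p = 0.5): n = 1.960² × 0.25 / 0.067² ≈ 213.95 → 214.
Using p = 0.28: p(1−p) = 0.2016, so n = 1.960² × 0.2016 / 0.067² ≈ 172.53 → 173.
Reduction: 214 − 173 = 41.

41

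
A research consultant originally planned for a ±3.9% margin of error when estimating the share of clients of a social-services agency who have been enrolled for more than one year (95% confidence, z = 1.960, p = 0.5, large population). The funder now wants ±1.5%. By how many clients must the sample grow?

3637

At ±3.9%: n = 1.960² × 0.2500 / 0.039² ≈ 631.43 → 632.
At ±1.5%: n = 1.960² × 0.2500 / 0.015² ≈ 4268.44 → 4269.
Additional respondents: 4269 − 632 = 3637.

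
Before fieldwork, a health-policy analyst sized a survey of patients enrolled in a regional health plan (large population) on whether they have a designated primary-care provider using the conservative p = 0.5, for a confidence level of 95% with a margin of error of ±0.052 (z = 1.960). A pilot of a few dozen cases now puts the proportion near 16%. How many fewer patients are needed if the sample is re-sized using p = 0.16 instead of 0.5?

165

Conservative (p = 0.5): n = 1.960² × 0.25 / 0.052² ≈ 355.18 → 356.
Using p = 0.16: p(1−p) = 0.1344, so n = 1.960² × 0.1344 / 0.052² ≈ 190.94 → 191.
Reduction: 356 − 191 = 165.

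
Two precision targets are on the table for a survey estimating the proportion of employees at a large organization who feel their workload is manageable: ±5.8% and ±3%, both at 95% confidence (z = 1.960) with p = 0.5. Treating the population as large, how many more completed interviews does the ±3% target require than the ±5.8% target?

782

At ±5.8%: n = 1.960² × 0.2500 / 0.058² ≈ 285.49 → 286.
At ±3%: n = 1.960² × 0.2500 / 0.030² ≈ 1067.11 → 1068.
Additional respondents: 1068 − 286 = 782.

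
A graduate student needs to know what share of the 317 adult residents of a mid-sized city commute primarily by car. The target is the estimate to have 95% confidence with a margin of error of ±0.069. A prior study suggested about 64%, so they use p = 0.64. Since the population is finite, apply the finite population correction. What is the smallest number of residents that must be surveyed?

For 95% confidence, z = 1.96.
Unadjusted: n₀ = 1.96² × 0.64 × 0.36 / 0.069² ≈ 185.91, so n₀ = 186.
Finite population correction with N = 317: n = n₀ / (1 + (n₀−1)/N) = 186 / (1 + 185/317) = 186 / 1.5836 ≈ 117.45.
Rounding up, n = 118.

118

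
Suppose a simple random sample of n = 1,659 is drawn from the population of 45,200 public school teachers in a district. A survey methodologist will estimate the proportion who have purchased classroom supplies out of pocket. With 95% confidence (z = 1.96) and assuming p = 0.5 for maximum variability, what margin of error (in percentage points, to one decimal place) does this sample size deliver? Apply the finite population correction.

2.4

Finite-population factor: (N−n)/(N−1) = (45200−1659)/(45200−1) = 0.9633.
SE(p̂) = √[p(1−p)/n · (N−n)/(N−1)] = √[0.2500/1659 × 0.9633] = 0.01205.
E = z × SE = 1.96 × 0.01205 = 0.02361 ≈ 2.4 percentage points.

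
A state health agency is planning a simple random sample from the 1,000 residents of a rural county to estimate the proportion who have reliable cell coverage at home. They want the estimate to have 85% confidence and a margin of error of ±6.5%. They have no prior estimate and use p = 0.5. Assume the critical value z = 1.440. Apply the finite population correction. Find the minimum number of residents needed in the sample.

110

Unadjusted: n₀ = 1.440² × 0.50 × 0.50 / 0.065² ≈ 122.70, so n₀ = 123.
Finite population correction with N = 1,000: n = n₀ / (1 + (n₀−1)/N) = 123 / (1 + 122/1000) = 123 / 1.1220 ≈ 109.63.
Rounding up, n = 110.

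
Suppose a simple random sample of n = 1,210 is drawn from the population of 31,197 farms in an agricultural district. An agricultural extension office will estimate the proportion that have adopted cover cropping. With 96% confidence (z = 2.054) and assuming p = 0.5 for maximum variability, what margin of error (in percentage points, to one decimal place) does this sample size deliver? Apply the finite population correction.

2.9

Finite-population factor: (N−n)/(N−1) = (31197−1210)/(31197−1) = 0.9612.
SE(p̂) = √[p(1−p)/n · (N−n)/(N−1)] = √[0.2500/1210 × 0.9612] = 0.01409.
E = z × SE = 2.054 × 0.01409 = 0.02895 ≈ 2.9 percentage points.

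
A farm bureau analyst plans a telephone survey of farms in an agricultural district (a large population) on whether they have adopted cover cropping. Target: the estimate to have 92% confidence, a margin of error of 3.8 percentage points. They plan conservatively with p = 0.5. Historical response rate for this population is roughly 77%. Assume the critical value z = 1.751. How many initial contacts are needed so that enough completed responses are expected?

690

Completed interviews needed: n₀ = 1.751² × 0.2500 / 0.038² ≈ 530.82 → 531.
At a 77% response rate, contacts needed = 531 / 0.77 ≈ 689.61 → 690.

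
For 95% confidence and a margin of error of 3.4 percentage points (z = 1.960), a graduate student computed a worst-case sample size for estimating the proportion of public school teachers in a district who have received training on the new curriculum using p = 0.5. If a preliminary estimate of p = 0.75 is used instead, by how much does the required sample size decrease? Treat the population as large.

207

Conservative (p = 0.5): n = 1.960² × 0.25 / 0.034² ≈ 830.80 → 831.
Using p = 0.75: p(1−p) = 0.1875, so n = 1.960² × 0.1875 / 0.034² ≈ 623.10 → 624.
Reduction: 831 − 624 = 207.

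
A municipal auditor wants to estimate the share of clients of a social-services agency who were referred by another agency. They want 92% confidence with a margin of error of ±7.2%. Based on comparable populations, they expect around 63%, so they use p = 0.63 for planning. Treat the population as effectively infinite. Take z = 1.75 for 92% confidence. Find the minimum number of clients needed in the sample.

With p = 0.63, p(1−p) = 0.2331.
n = z²·p(1−p)/E² = 1.75² × 0.2331 / 0.072² = 3.0625 × 0.2331 / 0.005184 ≈ 137.71.
Rounding up gives n = 138.

138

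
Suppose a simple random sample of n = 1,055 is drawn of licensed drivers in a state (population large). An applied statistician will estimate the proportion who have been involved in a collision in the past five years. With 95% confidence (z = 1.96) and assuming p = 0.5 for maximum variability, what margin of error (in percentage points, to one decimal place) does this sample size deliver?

3.0

SE(p̂) = √[p(1−p)/n] = √[0.2500/1055] = 0.01539.
E = z × SE = 1.96 × 0.01539 = 0.03017, or 3.0 percentage points.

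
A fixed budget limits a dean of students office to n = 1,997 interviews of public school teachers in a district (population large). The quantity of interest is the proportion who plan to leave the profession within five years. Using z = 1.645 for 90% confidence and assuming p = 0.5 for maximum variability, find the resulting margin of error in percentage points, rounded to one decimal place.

1.8

SE(p̂) = √[p(1−p)/n] = √[0.2500/1997] = 0.01119.
E = z × SE = 1.645 × 0.01119 = 0.01841, or 1.8 percentage points.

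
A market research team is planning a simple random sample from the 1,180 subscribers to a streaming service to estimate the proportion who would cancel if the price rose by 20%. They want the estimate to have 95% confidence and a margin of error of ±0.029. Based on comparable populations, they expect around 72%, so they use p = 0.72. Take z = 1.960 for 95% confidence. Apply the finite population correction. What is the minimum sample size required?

Unadjusted: n₀ = 1.960² × 0.72 × 0.28 / 0.029² ≈ 920.89, so n₀ = 921.
Finite population correction with N = 1,180: n = n₀ / (1 + (n₀−1)/N) = 921 / (1 + 920/1180) = 921 / 1.7797 ≈ 517.51.
Rounding up, n = 518.

518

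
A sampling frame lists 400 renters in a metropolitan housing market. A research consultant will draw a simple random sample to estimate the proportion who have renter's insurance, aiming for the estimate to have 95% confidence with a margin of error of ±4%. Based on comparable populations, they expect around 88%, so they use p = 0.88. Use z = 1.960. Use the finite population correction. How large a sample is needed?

Unadjusted: n₀ = 1.960² × 0.88 × 0.12 / 0.040² ≈ 253.55, so n₀ = 254.
Finite population correction with N = 400: n = n₀ / (1 + (n₀−1)/N) = 254 / (1 + 253/400) = 254 / 1.6325 ≈ 155.59.
Rounding up, n = 156.

156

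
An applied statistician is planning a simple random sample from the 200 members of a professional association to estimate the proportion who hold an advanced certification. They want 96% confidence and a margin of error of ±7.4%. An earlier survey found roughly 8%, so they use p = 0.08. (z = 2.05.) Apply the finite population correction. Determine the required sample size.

45

Unadjusted: n₀ = 2.05² × 0.08 × 0.92 / 0.074² ≈ 56.48, so n₀ = 57.
Finite population correction with N = 200: n = n₀ / (1 + (n₀−1)/N) = 57 / (1 + 56/200) = 57 / 1.2800 ≈ 44.53.
Rounding up, n = 45.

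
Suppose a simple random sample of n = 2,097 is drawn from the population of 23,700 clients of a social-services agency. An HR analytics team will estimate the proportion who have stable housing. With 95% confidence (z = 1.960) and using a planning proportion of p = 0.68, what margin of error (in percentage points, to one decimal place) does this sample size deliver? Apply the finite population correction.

1.9

Finite-population factor: (N−n)/(N−1) = (23700−2097)/(23700−1) = 0.9116.
SE(p̂) = √[p(1−p)/n · (N−n)/(N−1)] = √[0.2176/2097 × 0.9116] = 0.00973.
E = z × SE = 1.960 × 0.00973 = 0.01906 ≈ 1.9 percentage points.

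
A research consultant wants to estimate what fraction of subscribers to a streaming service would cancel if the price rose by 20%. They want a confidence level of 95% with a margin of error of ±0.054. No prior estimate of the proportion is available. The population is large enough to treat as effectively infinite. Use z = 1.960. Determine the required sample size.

With no prior estimate, use p = 0.5, giving p(1−p) = 0.25.
n = z²·p(1−p)/E² = 1.960² × 0.2500 / 0.054² = 3.8416 × 0.2500 / 0.002916 ≈ 329.36.
Rounding up gives n = 330.

330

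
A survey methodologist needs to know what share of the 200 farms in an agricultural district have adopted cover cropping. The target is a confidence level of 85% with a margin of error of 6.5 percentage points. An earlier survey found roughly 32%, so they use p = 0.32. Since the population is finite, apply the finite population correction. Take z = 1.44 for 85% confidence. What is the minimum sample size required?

Unadjusted: n₀ = 1.44² × 0.32 × 0.68 / 0.065² ≈ 106.80, so n₀ = 107.
Finite population correction with N = 200: n = n₀ / (1 + (n₀−1)/N) = 107 / (1 + 106/200) = 107 / 1.5300 ≈ 69.93.
Rounding up, n = 70.

70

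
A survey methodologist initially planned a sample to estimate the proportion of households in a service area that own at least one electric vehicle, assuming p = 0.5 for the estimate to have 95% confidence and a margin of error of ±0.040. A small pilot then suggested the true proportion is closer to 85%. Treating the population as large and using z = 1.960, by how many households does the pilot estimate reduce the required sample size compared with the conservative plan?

Conservative (p = 0.5): n = 1.960² × 0.25 / 0.040² ≈ 600.25 → 601.
Using p = 0.85: p(1−p) = 0.1275, so n = 1.960² × 0.1275 / 0.040² ≈ 306.13 → 307.
Reduction: 601 − 307 = 294.

294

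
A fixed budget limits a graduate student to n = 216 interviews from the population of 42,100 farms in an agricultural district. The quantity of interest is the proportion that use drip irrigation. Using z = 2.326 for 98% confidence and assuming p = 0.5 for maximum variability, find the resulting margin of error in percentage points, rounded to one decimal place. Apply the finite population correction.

7.9

Finite-population factor: (N−n)/(N−1) = (42100−216)/(42100−1) = 0.9949.
SE(p̂) = √[p(1−p)/n · (N−n)/(N−1)] = √[0.2500/216 × 0.9949] = 0.03393.
E = z × SE = 2.326 × 0.03393 = 0.07893 ≈ 7.9 percentage points.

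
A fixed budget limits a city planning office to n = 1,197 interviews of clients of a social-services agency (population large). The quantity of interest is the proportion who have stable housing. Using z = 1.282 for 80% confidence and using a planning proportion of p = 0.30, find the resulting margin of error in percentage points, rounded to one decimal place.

SE(p̂) = √[p(1−p)/n] = √[0.2100/1197] = 0.01325.
E = z × SE = 1.282 × 0.01325 = 0.01698, or 1.7 percentage points.

1.7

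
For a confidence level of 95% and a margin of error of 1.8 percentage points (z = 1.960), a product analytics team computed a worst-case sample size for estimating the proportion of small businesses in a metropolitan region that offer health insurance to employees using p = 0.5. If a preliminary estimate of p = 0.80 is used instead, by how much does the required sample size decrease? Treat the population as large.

1067

Conservative (p = 0.5): n = 1.960² × 0.25 / 0.018² ≈ 2964.20 → 2965.
Using p = 0.80: p(1−p) = 0.1600, so n = 1.960² × 0.1600 / 0.018² ≈ 1897.09 → 1898.
Reduction: 2965 − 1898 = 1067.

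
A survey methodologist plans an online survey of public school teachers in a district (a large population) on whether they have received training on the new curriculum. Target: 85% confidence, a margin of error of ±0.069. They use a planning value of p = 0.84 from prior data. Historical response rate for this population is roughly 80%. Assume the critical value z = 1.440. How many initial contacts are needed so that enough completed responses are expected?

74

Completed interviews needed: n₀ = 1.440² × 0.1344 / 0.069² ≈ 58.54 → 59.
At an 80% response rate, contacts needed = 59 / 0.80 ≈ 73.75 → 74.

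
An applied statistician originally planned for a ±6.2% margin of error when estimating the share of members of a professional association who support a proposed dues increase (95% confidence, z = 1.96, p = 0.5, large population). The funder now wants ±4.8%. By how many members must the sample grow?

167

At ±6.2%: n = 1.96² × 0.2500 / 0.062² ≈ 249.84 → 250.
At ±4.8%: n = 1.96² × 0.2500 / 0.048² ≈ 416.84 → 417.
Additional respondents: 417 − 250 = 167.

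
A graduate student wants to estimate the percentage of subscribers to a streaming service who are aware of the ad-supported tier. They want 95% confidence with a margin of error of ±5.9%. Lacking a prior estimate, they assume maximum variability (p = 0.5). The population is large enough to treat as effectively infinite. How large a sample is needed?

For 95% confidence, z = 1.960.
With p = 0.5, p(1−p) = 0.25.
n = z²·p(1−p)/E² = 1.960² × 0.2500 / 0.059² = 3.8416 × 0.2500 / 0.003481 ≈ 275.90.
Rounding up gives n = 276.

276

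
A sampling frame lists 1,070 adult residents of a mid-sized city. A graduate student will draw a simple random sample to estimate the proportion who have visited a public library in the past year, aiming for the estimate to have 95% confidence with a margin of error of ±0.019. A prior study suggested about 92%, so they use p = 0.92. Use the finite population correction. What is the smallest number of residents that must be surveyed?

For 95% confidence, z = 1.960.
Unadjusted: n₀ = 1.960² × 0.92 × 0.08 / 0.019² ≈ 783.22, so n₀ = 784.
Finite population correction with N = 1,070: n = n₀ / (1 + (n₀−1)/N) = 784 / (1 + 783/1070) = 784 / 1.7318 ≈ 452.71.
Rounding up, n = 453.

453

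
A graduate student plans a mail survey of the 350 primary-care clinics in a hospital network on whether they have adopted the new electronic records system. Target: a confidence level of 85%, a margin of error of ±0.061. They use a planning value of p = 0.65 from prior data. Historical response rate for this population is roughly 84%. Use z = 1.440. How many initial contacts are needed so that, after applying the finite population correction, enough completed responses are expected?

Completed interviews needed (unadjusted): n₀ = 1.440² × 0.2275 / 0.061² ≈ 126.78 → 127.
FPC for N = 350: n = 127 / (1 + 126/350) = 127 / 1.3600 ≈ 93.38 → 94.
At an 84% response rate, contacts needed = 94 / 0.84 ≈ 111.90 → 112.

112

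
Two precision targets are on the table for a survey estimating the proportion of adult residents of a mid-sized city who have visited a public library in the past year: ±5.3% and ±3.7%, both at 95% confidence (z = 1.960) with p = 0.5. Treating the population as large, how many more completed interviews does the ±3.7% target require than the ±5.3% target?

360

At ±5.3%: n = 1.960² × 0.2500 / 0.053² ≈ 341.90 → 342.
At ±3.7%: n = 1.960² × 0.2500 / 0.037² ≈ 701.53 → 702.
Additional respondents: 702 − 342 = 360.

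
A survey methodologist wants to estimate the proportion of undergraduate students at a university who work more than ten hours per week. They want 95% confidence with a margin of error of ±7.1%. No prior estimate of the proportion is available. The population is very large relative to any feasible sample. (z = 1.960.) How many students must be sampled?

With no prior estimate, use p = 0.5, giving p(1−p) = 0.25.
n = z²·p(1−p)/E² = 1.960² × 0.2500 / 0.071² = 3.8416 × 0.2500 / 0.005041 ≈ 190.52.
Rounding up gives n = 191.

191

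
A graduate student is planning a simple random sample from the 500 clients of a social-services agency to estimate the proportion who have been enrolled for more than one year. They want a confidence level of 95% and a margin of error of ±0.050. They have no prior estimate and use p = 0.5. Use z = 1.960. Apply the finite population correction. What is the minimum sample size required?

Unadjusted: n₀ = 1.960² × 0.50 × 0.50 / 0.050² ≈ 384.16, so n₀ = 385.
Finite population correction with N = 500: n = n₀ / (1 + (n₀−1)/N) = 385 / (1 + 384/500) = 385 / 1.7680 ≈ 217.76.
Rounding up, n = 218.

218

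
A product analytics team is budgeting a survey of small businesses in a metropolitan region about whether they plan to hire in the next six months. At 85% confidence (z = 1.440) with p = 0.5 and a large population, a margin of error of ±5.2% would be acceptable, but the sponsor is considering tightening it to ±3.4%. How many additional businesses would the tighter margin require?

At ±5.2%: n = 1.440² × 0.2500 / 0.052² ≈ 191.72 → 192.
At ±3.4%: n = 1.440² × 0.2500 / 0.034² ≈ 448.44 → 449.
Additional respondents: 449 − 192 = 257.

257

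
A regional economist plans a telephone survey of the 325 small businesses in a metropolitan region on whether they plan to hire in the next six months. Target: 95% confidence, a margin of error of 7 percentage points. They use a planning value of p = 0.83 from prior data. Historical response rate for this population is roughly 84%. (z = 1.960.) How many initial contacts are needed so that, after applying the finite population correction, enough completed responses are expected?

99

Completed interviews needed (unadjusted): n₀ = 1.960² × 0.1411 / 0.070² ≈ 110.62 → 111.
FPC for N = 325: n = 111 / (1 + 110/325) = 111 / 1.3385 ≈ 82.93 → 83.
At an 84% response rate, contacts needed = 83 / 0.84 ≈ 98.81 → 99.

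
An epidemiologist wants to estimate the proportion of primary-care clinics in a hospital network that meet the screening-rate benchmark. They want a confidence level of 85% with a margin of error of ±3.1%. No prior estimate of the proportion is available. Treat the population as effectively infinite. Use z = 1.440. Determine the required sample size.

With no prior estimate, use p = 0.5, giving p(1−p) = 0.25.
n = z²·p(1−p)/E² = 1.440² × 0.2500 / 0.031² = 2.0736 × 0.2500 / 0.000961 ≈ 539.44.
Rounding up gives n = 540.

540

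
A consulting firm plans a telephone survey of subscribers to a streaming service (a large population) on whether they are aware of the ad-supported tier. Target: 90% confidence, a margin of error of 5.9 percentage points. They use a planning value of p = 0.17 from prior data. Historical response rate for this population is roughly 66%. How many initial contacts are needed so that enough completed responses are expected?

For 90% confidence, z = 1.645.
Completed interviews needed: n₀ = 1.645² × 0.1411 / 0.059² ≈ 109.69 → 110.
At a 66% response rate, contacts needed = 110 / 0.66 ≈ 166.67 → 167.

167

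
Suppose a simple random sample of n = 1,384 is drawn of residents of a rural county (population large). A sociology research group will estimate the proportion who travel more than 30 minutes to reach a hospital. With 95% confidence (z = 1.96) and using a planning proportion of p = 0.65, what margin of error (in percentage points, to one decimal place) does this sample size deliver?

2.5

SE(p̂) = √[p(1−p)/n] = √[0.2275/1384] = 0.01282.
E = z × SE = 1.96 × 0.01282 = 0.02513, or 2.5 percentage points.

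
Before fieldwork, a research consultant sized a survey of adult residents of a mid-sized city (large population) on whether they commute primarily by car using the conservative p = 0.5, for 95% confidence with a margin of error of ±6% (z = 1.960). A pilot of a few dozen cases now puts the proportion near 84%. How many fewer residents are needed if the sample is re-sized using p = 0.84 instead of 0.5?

Conservative (p = 0.5): n = 1.960² × 0.25 / 0.060² ≈ 266.78 → 267.
Using p = 0.84: p(1−p) = 0.1344, so n = 1.960² × 0.1344 / 0.060² ≈ 143.42 → 144.
Reduction: 267 − 144 = 123.

123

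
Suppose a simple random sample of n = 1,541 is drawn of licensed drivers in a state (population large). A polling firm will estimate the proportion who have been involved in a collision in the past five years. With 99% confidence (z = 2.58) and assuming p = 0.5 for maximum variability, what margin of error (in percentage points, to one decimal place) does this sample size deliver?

SE(p̂) = √[p(1−p)/n] = √[0.2500/1541] = 0.01274.
E = z × SE = 2.58 × 0.01274 = 0.03286, or 3.3 percentage points.

3.3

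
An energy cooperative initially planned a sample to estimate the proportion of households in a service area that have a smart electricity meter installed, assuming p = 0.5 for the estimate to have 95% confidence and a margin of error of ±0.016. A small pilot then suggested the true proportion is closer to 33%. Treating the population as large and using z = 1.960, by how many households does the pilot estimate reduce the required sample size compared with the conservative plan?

Conservative (p = 0.5): n = 1.960² × 0.25 / 0.016² ≈ 3751.56 → 3752.
Using p = 0.33: p(1−p) = 0.2211, so n = 1.960² × 0.2211 / 0.016² ≈ 3317.88 → 3318.
Reduction: 3752 − 3318 = 434.

434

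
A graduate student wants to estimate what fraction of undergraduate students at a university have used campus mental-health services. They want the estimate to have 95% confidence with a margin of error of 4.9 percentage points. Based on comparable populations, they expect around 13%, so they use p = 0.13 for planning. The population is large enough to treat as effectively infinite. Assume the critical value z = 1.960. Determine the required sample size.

With p = 0.13, p(1−p) = 0.1131.
n = z²·p(1−p)/E² = 1.960² × 0.1131 / 0.049² = 3.8416 × 0.1131 / 0.002401 ≈ 180.96.
Rounding up gives n = 181.

181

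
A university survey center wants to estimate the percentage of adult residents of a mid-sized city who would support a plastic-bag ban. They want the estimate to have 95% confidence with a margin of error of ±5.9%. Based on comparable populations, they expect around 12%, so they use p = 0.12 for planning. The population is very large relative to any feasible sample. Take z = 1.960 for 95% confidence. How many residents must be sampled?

117

With p = 0.12, p(1−p) = 0.1056.
n = z²·p(1−p)/E² = 1.960² × 0.1056 / 0.059² = 3.8416 × 0.1056 / 0.003481 ≈ 116.54.
Rounding up gives n = 117.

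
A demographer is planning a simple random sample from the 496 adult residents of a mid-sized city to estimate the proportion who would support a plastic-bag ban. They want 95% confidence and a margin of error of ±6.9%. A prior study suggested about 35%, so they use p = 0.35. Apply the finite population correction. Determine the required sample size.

For 95% confidence, z = 1.960.
Unadjusted: n₀ = 1.960² × 0.35 × 0.65 / 0.069² ≈ 183.57, so n₀ = 184.
Finite population correction with N = 496: n = n₀ / (1 + (n₀−1)/N) = 184 / (1 + 183/496) = 184 / 1.3690 ≈ 134.41.
Rounding up, n = 135.

135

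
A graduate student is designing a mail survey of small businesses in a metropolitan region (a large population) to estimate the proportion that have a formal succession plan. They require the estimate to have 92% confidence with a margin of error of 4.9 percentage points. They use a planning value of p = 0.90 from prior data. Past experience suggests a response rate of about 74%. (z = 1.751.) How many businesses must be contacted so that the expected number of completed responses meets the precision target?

Completed interviews needed: n₀ = 1.751² × 0.0900 / 0.049² ≈ 114.93 → 115.
At a 74% response rate, contacts needed = 115 / 0.74 ≈ 155.41 → 156.

156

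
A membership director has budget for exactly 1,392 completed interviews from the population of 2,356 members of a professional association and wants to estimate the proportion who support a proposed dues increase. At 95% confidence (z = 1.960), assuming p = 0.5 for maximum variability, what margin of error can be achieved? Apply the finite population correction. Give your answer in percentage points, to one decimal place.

1.7

Finite-population factor: (N−n)/(N−1) = (2356−1392)/(2356−1) = 0.4093.
SE(p̂) = √[p(1−p)/n · (N−n)/(N−1)] = √[0.2500/1392 × 0.4093] = 0.00857.
E = z × SE = 1.960 × 0.00857 = 0.01681 ≈ 1.7 percentage points.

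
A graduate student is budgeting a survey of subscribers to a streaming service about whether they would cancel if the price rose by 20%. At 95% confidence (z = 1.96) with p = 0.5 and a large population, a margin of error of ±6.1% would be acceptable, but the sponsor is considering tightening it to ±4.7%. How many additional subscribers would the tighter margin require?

176

At ±6.1%: n = 1.96² × 0.2500 / 0.061² ≈ 258.10 → 259.
At ±4.7%: n = 1.96² × 0.2500 / 0.047² ≈ 434.77 → 435.
Additional respondents: 435 − 259 = 176.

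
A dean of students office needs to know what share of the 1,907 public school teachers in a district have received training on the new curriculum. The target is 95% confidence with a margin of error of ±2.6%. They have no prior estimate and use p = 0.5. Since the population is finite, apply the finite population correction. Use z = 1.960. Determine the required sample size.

Unadjusted: n₀ = 1.960² × 0.50 × 0.50 / 0.026² ≈ 1420.71, so n₀ = 1421.
Finite population correction with N = 1,907: n = n₀ / (1 + (n₀−1)/N) = 1421 / (1 + 1420/1907) = 1421 / 1.7446 ≈ 814.50.
Rounding up, n = 815.

815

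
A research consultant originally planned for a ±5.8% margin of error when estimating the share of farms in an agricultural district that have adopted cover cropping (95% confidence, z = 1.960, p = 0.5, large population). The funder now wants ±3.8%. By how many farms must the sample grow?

380

At ±5.8%: n = 1.960² × 0.2500 / 0.058² ≈ 285.49 → 286.
At ±3.8%: n = 1.960² × 0.2500 / 0.038² ≈ 665.10 → 666.
Additional respondents: 666 − 286 = 380.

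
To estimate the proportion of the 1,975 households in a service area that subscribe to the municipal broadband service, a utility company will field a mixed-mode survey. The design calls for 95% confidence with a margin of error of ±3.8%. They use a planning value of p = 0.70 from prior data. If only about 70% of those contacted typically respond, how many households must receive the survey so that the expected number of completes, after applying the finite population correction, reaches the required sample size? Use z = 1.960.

623

Completed interviews needed (unadjusted): n₀ = 1.960² × 0.2100 / 0.038² ≈ 558.68 → 559.
FPC for N = 1,975: n = 559 / (1 + 558/1975) = 559 / 1.2825 ≈ 435.86 → 436.
At a 70% response rate, contacts needed = 436 / 0.70 ≈ 622.86 → 623.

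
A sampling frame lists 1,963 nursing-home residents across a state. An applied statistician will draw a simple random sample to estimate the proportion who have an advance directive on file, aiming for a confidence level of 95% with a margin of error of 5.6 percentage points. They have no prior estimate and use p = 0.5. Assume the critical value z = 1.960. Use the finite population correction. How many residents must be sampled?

266

Unadjusted: n₀ = 1.960² × 0.50 × 0.50 / 0.056² ≈ 306.25, so n₀ = 307.
Finite population correction with N = 1,963: n = n₀ / (1 + (n₀−1)/N) = 307 / (1 + 306/1963) = 307 / 1.1559 ≈ 265.60.
Rounding up, n = 266.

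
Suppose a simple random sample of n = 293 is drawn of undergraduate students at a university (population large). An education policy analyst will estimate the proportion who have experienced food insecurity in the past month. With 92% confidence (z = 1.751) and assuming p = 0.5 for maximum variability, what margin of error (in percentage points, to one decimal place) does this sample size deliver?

5.1

SE(p̂) = √[p(1−p)/n] = √[0.2500/293] = 0.02921.
E = z × SE = 1.751 × 0.02921 = 0.05115, or 5.1 percentage points.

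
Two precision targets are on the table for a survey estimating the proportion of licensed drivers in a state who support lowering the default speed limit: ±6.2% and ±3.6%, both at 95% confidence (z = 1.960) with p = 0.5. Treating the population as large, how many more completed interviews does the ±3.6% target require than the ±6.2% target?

492

At ±6.2%: n = 1.960² × 0.2500 / 0.062² ≈ 249.84 → 250.
At ±3.6%: n = 1.960² × 0.2500 / 0.036² ≈ 741.05 → 742.
Additional respondents: 742 − 250 = 492.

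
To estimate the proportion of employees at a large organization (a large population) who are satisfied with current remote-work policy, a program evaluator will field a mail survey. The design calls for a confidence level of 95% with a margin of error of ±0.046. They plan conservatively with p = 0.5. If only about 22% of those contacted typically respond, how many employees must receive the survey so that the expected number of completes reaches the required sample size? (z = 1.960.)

Completed interviews needed: n₀ = 1.960² × 0.2500 / 0.046² ≈ 453.88 → 454.
At a 22% response rate, contacts needed = 454 / 0.22 ≈ 2063.64 → 2064.

2064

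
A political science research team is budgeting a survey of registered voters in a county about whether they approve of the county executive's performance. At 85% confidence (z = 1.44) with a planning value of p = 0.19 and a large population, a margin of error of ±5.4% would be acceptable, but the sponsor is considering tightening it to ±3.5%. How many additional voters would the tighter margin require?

At ±5.4%: n = 1.44² × 0.1539 / 0.054² ≈ 109.44 → 110.
At ±3.5%: n = 1.44² × 0.1539 / 0.035² ≈ 260.51 → 261.
Additional respondents: 261 − 110 = 151.

151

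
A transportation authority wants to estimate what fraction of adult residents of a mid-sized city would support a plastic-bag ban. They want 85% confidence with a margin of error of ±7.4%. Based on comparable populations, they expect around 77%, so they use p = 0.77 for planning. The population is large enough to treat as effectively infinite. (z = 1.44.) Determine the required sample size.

68

With p = 0.77, p(1−p) = 0.1771.
n = z²·p(1−p)/E² = 1.44² × 0.1771 / 0.074² = 2.0736 × 0.1771 / 0.005476 ≈ 67.06.
Rounding up gives n = 68.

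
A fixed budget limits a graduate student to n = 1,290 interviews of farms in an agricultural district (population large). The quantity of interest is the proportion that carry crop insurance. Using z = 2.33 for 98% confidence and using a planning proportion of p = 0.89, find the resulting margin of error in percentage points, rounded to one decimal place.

SE(p̂) = √[p(1−p)/n] = √[0.0979/1290] = 0.00871.
E = z × SE = 2.33 × 0.00871 = 0.02030, or 2.0 percentage points.

2.0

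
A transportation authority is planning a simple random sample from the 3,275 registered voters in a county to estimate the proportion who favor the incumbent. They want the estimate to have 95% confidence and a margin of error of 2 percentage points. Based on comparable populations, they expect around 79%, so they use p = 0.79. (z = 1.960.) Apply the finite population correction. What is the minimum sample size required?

Unadjusted: n₀ = 1.960² × 0.79 × 0.21 / 0.020² ≈ 1593.30, so n₀ = 1594.
Finite population correction with N = 3,275: n = n₀ / (1 + (n₀−1)/N) = 1594 / (1 + 1593/3275) = 1594 / 1.4864 ≈ 1072.38.
Rounding up, n = 1073.

1073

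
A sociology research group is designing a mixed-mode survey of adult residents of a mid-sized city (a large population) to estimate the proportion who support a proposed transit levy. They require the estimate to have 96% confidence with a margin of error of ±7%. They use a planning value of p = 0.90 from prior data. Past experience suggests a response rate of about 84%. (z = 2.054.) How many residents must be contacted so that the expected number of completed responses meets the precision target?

93

Completed interviews needed: n₀ = 2.054² × 0.0900 / 0.070² ≈ 77.49 → 78.
At an 84% response rate, contacts needed = 78 / 0.84 ≈ 92.86 → 93.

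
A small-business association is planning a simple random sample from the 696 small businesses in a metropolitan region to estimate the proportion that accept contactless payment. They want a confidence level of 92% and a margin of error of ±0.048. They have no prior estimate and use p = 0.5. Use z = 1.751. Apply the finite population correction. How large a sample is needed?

Unadjusted: n₀ = 1.751² × 0.50 × 0.50 / 0.048² ≈ 332.68, so n₀ = 333.
Finite population correction with N = 696: n = n₀ / (1 + (n₀−1)/N) = 333 / (1 + 332/696) = 333 / 1.4770 ≈ 225.46.
Rounding up, n = 226.

226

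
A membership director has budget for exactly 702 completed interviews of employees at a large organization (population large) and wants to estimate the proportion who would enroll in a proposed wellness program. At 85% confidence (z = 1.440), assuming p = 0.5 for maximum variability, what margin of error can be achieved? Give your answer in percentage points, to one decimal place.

2.7

SE(p̂) = √[p(1−p)/n] = √[0.2500/702] = 0.01887.
E = z × SE = 1.440 × 0.01887 = 0.02717, or 2.7 percentage points.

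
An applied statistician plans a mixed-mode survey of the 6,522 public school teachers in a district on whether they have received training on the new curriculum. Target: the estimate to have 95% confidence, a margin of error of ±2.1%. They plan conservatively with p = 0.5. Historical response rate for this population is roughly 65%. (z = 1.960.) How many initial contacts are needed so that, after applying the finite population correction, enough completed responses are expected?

Completed interviews needed (unadjusted): n₀ = 1.960² × 0.2500 / 0.021² ≈ 2177.78 → 2178.
FPC for N = 6,522: n = 2178 / (1 + 2177/6522) = 2178 / 1.3338 ≈ 1632.94 → 1633.
At a 65% response rate, contacts needed = 1633 / 0.65 ≈ 2512.31 → 2513.

2513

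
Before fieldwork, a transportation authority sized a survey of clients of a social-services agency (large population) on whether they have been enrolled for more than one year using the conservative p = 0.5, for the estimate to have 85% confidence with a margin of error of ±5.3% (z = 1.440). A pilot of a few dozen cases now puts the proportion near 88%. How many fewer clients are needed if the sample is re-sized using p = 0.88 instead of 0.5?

Conservative (p = 0.5): n = 1.440² × 0.25 / 0.053² ≈ 184.55 → 185.
Using p = 0.88: p(1−p) = 0.1056, so n = 1.440² × 0.1056 / 0.053² ≈ 77.95 → 78.
Reduction: 185 − 78 = 107.

107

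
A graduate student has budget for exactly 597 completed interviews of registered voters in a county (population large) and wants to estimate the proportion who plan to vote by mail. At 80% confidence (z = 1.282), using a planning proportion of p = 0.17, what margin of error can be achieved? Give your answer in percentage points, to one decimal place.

SE(p̂) = √[p(1−p)/n] = √[0.1411/597] = 0.01537.
E = z × SE = 1.282 × 0.01537 = 0.01971, or 2.0 percentage points.

2.0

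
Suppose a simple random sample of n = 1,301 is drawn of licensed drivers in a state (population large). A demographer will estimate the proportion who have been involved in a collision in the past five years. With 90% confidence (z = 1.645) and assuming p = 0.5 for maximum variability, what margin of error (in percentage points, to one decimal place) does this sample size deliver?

2.3

SE(p̂) = √[p(1−p)/n] = √[0.2500/1301] = 0.01386.
E = z × SE = 1.645 × 0.01386 = 0.02280, or 2.3 percentage points.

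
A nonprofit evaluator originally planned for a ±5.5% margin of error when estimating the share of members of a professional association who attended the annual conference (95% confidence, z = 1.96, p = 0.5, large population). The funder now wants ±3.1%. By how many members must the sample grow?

At ±5.5%: n = 1.96² × 0.2500 / 0.055² ≈ 317.49 → 318.
At ±3.1%: n = 1.96² × 0.2500 / 0.031² ≈ 999.38 → 1000.
Additional respondents: 1000 − 318 = 682.

682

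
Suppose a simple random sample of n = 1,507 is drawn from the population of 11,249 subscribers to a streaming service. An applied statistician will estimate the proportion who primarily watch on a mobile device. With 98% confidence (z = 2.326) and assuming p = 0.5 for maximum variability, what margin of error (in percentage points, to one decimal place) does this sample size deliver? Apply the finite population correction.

Finite-population factor: (N−n)/(N−1) = (11249−1507)/(11249−1) = 0.8661.
SE(p̂) = √[p(1−p)/n · (N−n)/(N−1)] = √[0.2500/1507 × 0.8661] = 0.01199.
E = z × SE = 2.326 × 0.01199 = 0.02788 ≈ 2.8 percentage points.

2.8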